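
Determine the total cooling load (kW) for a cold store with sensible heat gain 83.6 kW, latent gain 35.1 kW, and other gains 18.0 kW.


Q_total = Q_s + Q_l + Q_misc
Q_total = 83.6 + 35.1 + 18.0
Q_total = 136.7 kW

136.7


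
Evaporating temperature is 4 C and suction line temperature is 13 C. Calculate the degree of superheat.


Superheat = T_suction - T_evap
Superheat = 13 - (4)
Superheat = 9 K

9


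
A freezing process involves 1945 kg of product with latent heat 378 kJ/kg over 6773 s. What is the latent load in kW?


Q_lat = m * h_fg / t
Q_lat = 1945 * 378 / 6773
Q_lat = 108.55 kW

108.55


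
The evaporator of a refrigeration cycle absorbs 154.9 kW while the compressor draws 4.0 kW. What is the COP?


COP = Q_evap / W
COP = 154.9 / 4.0
COP = 38.725

38.725


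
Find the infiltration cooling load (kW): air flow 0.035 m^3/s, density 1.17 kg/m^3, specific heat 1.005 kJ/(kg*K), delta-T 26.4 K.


Q = V_dot * rho * cp * dT
Q = 0.035 * 1.17 * 1.005 * 26.4
Q = 1.086 kW

1.086


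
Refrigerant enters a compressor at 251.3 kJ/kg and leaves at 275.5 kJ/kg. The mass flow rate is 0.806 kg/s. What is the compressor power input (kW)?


dh = 275.5 - 251.3 = 24.2 kJ/kg
W = m_dot * dh = 0.806 * 24.2 = 19.51 kW

19.51


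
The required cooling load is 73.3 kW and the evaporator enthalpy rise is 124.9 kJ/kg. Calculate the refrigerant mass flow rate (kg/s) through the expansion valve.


m_dot = Q / dh
m_dot = 73.3 / 124.9
m_dot = 0.5869 kg/s

0.5869


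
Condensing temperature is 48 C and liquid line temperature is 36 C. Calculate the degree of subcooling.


Subcooling = T_cond - T_liquid
Subcooling = 48 - 36
Subcooling = 12 K

12


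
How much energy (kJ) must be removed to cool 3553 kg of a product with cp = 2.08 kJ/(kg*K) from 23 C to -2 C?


dT = 23 - (-2) = 25 K
Q = m * cp * dT = 3553 * 2.08 * 25
Q = 184756 kJ

184756


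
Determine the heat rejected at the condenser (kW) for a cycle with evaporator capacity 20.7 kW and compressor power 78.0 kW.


Q_cond = Q_evap + W
Q_cond = 20.7 + 78.0
Q_cond = 98.7 kW

98.7


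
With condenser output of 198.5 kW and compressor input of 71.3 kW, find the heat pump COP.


COP_hp = Q_cond / W
COP_hp = 198.5 / 71.3
COP_hp = 2.784

2.784


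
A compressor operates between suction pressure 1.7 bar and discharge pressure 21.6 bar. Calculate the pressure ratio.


PR = P_high / P_low
PR = 21.6 / 1.7
PR = 12.706

12.706


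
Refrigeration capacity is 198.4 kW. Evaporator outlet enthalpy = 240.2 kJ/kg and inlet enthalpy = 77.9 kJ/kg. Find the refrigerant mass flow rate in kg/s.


dh = 240.2 - 77.9 = 162.3 kJ/kg
m_dot = Q / dh = 198.4 / 162.3 = 1.2224 kg/s

1.2224


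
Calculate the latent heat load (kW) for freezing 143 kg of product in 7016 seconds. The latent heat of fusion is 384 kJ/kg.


Q_lat = m * h_fg / t
Q_lat = 143 * 384 / 7016
Q_lat = 7.83 kW

7.83


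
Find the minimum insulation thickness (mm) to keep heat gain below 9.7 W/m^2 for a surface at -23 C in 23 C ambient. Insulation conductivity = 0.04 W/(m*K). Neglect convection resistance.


dT = 23 - (-23) = 46 K
thickness = k * dT / q_max * 1000
thickness = 0.04 * 46 / 9.7 * 1000
thickness = 189.7 mm

189.7


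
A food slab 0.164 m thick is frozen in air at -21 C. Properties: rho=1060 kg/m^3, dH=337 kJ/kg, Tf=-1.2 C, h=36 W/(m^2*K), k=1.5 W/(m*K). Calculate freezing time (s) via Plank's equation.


dT = -1.2 - (-21) = 19.8 K
term1 = a/(2h) = 0.164/(2*36) = 0.002277777778
term2 = a^2/(8k) = 0.164^2/(8*1.5) = 0.002241333333
t = rho*dH*1000/dT * (term1 + term2)
t = 1060*337*1000/19.8 * (0.002277777778 + 0.002241333333)
t = 81531 s

81531


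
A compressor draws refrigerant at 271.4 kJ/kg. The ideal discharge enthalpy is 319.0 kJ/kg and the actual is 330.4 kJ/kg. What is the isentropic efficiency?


dh_ideal = 319.0 - 271.4 = 47.6 kJ/kg
dh_actual = 330.4 - 271.4 = 59.0 kJ/kg
eta_s = dh_ideal / dh_actual = 47.6 / 59.0
eta_s = 0.8068

0.8068


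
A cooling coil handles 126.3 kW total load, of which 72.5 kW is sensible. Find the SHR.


SHR = Q_sensible / Q_total
SHR = 72.5 / 126.3
SHR = 0.574

0.574


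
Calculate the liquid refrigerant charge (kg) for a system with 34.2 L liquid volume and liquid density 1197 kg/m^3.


Charge = V * rho / 1000
Charge = 34.2 * 1197 / 1000
Charge = 40.94 kg

40.94


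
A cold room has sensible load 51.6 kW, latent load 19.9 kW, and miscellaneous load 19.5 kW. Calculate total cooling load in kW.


Q_total = Q_s + Q_l + Q_misc
Q_total = 51.6 + 19.9 + 19.5
Q_total = 91.0 kW

91.0


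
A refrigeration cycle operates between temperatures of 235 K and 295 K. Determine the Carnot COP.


dT = 295 - 235 = 60 K
COP_carnot = T_cold / dT = 235 / 60
COP_carnot = 3.917

3.917


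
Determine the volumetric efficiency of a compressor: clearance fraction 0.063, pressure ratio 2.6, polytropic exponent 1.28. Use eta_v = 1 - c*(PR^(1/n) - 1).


PR^(1/n) = 2.6^(1/1.28) = 2.10958937
eta_v = 1 - 0.063 * (2.10958937 - 1)
eta_v = 0.9301

0.9301


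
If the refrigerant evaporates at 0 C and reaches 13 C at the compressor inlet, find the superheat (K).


Superheat = T_suction - T_evap
Superheat = 13 - (0)
Superheat = 13 K

13


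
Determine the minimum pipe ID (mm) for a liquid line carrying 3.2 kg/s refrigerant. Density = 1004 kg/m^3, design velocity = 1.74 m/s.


A = m_dot / (rho * v) = 3.2 / (1004 * 1.74) = 0.001831753446 m^2
d = sqrt(4*A/pi) * 1000
d = 48.3 mm

48.3


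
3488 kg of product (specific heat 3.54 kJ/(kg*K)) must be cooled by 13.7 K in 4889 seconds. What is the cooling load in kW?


Q = m * cp * dT / t
Q = 3488 * 3.54 * 13.7 / 4889
Q = 34.6 kW

34.6


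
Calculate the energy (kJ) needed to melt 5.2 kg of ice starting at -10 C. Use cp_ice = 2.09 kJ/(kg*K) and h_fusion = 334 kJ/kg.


Sensible heat = cp * dT = 2.09 * 10 = 20.9 kJ/kg
Total per kg = 20.9 + 334 = 354.9 kJ/kg
Q = m * total = 5.2 * 354.9
Q = 1845.5 kJ

1845.5


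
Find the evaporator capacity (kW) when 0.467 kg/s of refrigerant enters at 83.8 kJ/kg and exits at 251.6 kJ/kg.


dh = 251.6 - 83.8 = 167.8 kJ/kg
Q_evap = m_dot * dh = 0.467 * 167.8
Q_evap = 78.36 kW

78.36


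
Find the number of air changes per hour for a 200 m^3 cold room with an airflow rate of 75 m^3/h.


ACH = flow / volume
ACH = 75 / 200
ACH = 0.375

0.375


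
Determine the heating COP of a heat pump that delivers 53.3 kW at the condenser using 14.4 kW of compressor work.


COP_hp = Q_cond / W
COP_hp = 53.3 / 14.4
COP_hp = 3.701

3.701


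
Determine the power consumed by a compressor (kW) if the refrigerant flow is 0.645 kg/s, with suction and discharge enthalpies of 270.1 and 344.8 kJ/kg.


dh = 344.8 - 270.1 = 74.7 kJ/kg
W = m_dot * dh = 0.645 * 74.7 = 48.18 kW

48.18


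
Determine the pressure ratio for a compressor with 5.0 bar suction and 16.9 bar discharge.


PR = P_high / P_low
PR = 16.9 / 5.0
PR = 3.38

3.38


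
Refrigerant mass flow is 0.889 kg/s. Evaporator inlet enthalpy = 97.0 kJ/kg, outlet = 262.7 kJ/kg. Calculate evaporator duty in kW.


dh = 262.7 - 97.0 = 165.7 kJ/kg
Q_evap = m_dot * dh = 0.889 * 165.7
Q_evap = 147.31 kW

147.31


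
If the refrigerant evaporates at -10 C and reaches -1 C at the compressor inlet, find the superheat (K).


Superheat = T_suction - T_evap
Superheat = -1 - (-10)
Superheat = 9 K

9


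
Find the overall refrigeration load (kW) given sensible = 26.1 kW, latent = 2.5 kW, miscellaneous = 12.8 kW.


Q_total = Q_s + Q_l + Q_misc
Q_total = 26.1 + 2.5 + 12.8
Q_total = 41.4 kW

41.4


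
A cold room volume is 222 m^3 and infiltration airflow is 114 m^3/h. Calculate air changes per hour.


ACH = flow / volume
ACH = 114 / 222
ACH = 0.514

0.514


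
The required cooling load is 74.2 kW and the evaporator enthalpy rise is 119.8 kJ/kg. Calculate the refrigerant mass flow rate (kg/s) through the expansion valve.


m_dot = Q / dh
m_dot = 74.2 / 119.8
m_dot = 0.6194 kg/s

0.6194


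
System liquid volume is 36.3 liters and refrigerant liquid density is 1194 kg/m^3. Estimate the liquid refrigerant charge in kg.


Charge = V * rho / 1000
Charge = 36.3 * 1194 / 1000
Charge = 43.34 kg

43.34


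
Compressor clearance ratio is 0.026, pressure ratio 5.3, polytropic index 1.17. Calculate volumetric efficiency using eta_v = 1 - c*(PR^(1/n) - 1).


PR^(1/n) = 5.3^(1/1.17) = 4.15948157
eta_v = 1 - 0.026 * (4.15948157 - 1)
eta_v = 0.9179

0.9179


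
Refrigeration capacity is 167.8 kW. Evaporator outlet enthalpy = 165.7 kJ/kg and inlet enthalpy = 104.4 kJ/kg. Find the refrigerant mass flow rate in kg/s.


dh = 165.7 - 104.4 = 61.3 kJ/kg
m_dot = Q / dh = 167.8 / 61.3 = 2.7374 kg/s

2.7374


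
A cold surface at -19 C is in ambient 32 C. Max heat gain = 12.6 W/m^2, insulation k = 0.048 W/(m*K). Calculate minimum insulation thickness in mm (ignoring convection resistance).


dT = 32 - (-19) = 51 K
thickness = k * dT / q_max * 1000
thickness = 0.048 * 51 / 12.6 * 1000
thickness = 194.3 mm

194.3


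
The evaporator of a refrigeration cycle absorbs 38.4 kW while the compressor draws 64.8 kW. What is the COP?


COP = Q_evap / W
COP = 38.4 / 64.8
COP = 0.593

0.593


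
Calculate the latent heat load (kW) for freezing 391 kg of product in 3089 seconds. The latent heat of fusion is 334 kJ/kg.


Q_lat = m * h_fg / t
Q_lat = 391 * 334 / 3089
Q_lat = 42.28 kW

42.28


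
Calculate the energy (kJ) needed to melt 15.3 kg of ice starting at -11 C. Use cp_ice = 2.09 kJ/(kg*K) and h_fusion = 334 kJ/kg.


Sensible heat = cp * dT = 2.09 * 11 = 22.99 kJ/kg
Total per kg = 22.99 + 334 = 356.99 kJ/kg
Q = m * total = 15.3 * 356.99
Q = 5461.9 kJ

5461.9


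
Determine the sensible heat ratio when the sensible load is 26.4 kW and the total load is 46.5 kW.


SHR = Q_sensible / Q_total
SHR = 26.4 / 46.5
SHR = 0.568

0.568


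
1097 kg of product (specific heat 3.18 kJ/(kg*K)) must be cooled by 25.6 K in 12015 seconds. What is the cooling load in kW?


Q = m * cp * dT / t
Q = 1097 * 3.18 * 25.6 / 12015
Q = 7.433 kW

7.433


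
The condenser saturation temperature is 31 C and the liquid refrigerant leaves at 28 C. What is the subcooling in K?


Subcooling = T_cond - T_liquid
Subcooling = 31 - 28
Subcooling = 3 K

3


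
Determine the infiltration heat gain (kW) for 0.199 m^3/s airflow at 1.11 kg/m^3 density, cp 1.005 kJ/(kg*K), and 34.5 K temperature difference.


Q = V_dot * rho * cp * dT
Q = 0.199 * 1.11 * 1.005 * 34.5
Q = 7.659 kW

7.659


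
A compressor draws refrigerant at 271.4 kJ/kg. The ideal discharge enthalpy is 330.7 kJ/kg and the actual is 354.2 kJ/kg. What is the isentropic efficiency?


dh_ideal = 330.7 - 271.4 = 59.3 kJ/kg
dh_actual = 354.2 - 271.4 = 82.8 kJ/kg
eta_s = dh_ideal / dh_actual = 59.3 / 82.8
eta_s = 0.7162

0.7162


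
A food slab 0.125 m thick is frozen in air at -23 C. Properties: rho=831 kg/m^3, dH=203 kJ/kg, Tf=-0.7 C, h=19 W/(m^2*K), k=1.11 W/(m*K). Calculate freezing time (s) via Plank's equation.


dT = -0.7 - (-23) = 22.3 K
term1 = a/(2h) = 0.125/(2*19) = 0.003289473684
term2 = a^2/(8k) = 0.125^2/(8*1.11) = 0.001759572072
t = rho*dH*1000/dT * (term1 + term2)
t = 831*203*1000/22.3 * (0.003289473684 + 0.001759572072)
t = 38195 s

38195


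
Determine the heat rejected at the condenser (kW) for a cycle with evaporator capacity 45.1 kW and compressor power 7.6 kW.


Q_cond = Q_evap + W
Q_cond = 45.1 + 7.6
Q_cond = 52.7 kW

52.7


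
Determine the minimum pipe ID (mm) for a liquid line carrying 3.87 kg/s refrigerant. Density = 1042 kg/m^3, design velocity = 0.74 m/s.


A = m_dot / (rho * v) = 3.87 / (1042 * 0.74) = 0.005018934482 m^2
d = sqrt(4*A/pi) * 1000
d = 79.9 mm

79.9


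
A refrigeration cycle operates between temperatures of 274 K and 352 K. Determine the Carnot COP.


dT = 352 - 274 = 78 K
COP_carnot = T_cold / dT = 274 / 78
COP_carnot = 3.513

3.513


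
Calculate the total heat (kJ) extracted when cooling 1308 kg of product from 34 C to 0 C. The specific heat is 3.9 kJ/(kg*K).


dT = 34 - (0) = 34 K
Q = m * cp * dT = 1308 * 3.9 * 34
Q = 173441 kJ

173441


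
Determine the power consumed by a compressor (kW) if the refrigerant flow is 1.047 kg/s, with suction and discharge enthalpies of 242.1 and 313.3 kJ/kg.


dh = 313.3 - 242.1 = 71.2 kJ/kg
W = m_dot * dh = 1.047 * 71.2 = 74.55 kW

74.55


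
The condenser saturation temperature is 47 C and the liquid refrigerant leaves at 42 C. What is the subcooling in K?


Subcooling = T_cond - T_liquid
Subcooling = 47 - 42
Subcooling = 5 K

5


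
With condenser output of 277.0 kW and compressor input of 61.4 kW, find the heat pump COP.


COP_hp = Q_cond / W
COP_hp = 277.0 / 61.4
COP_hp = 4.511

4.511


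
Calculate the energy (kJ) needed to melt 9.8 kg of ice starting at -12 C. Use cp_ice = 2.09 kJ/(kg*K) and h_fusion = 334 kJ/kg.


Sensible heat = cp * dT = 2.09 * 12 = 25.08 kJ/kg
Total per kg = 25.08 + 334 = 359.08 kJ/kg
Q = m * total = 9.8 * 359.08
Q = 3519.0 kJ

3519.0


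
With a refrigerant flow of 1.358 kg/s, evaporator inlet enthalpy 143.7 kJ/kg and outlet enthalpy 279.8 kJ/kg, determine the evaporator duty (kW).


dh = 279.8 - 143.7 = 136.1 kJ/kg
Q_evap = m_dot * dh = 1.358 * 136.1
Q_evap = 184.82 kW

184.82


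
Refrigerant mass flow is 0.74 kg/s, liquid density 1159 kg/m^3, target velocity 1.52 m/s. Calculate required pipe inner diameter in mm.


A = m_dot / (rho * v) = 0.74 / (1159 * 1.52) = 0.0004200535852 m^2
d = sqrt(4*A/pi) * 1000
d = 23.1 mm

23.1


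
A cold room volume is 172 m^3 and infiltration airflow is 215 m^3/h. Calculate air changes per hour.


ACH = flow / volume
ACH = 215 / 172
ACH = 1.25

1.25


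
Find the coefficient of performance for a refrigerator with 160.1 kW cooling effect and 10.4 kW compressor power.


COP = Q_evap / W
COP = 160.1 / 10.4
COP = 15.394

15.394


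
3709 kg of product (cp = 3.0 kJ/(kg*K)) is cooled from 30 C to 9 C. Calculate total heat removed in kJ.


dT = 30 - (9) = 21 K
Q = m * cp * dT = 3709 * 3.0 * 21
Q = 233667 kJ

233667


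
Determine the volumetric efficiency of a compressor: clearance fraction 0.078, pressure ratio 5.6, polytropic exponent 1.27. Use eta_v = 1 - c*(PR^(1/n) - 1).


PR^(1/n) = 5.6^(1/1.27) = 3.88261592
eta_v = 1 - 0.078 * (3.88261592 - 1)
eta_v = 0.7752

0.7752


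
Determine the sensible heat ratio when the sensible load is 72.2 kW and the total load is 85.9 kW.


SHR = Q_sensible / Q_total
SHR = 72.2 / 85.9
SHR = 0.841

0.841


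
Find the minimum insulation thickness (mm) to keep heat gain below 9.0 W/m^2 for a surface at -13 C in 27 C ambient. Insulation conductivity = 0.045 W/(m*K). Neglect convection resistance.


dT = 27 - (-13) = 40 K
thickness = k * dT / q_max * 1000
thickness = 0.045 * 40 / 9.0 * 1000
thickness = 200.0 mm

200.0


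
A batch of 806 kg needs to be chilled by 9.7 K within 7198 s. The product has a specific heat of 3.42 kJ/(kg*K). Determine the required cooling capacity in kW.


Q = m * cp * dT / t
Q = 806 * 3.42 * 9.7 / 7198
Q = 3.715 kW

3.715


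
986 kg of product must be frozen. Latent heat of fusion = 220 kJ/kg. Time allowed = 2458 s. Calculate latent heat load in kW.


Q_lat = m * h_fg / t
Q_lat = 986 * 220 / 2458
Q_lat = 88.25 kW

88.25


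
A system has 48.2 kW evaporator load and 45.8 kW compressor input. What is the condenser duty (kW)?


Q_cond = Q_evap + W
Q_cond = 48.2 + 45.8
Q_cond = 94.0 kW

94.0


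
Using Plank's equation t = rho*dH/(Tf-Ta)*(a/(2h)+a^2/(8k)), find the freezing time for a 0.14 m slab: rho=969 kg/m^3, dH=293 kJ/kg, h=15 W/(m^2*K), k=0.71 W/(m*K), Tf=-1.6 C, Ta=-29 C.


dT = -1.6 - (-29) = 27.4 K
term1 = a/(2h) = 0.14/(2*15) = 0.004666666667
term2 = a^2/(8k) = 0.14^2/(8*0.71) = 0.003450704225
t = rho*dH*1000/dT * (term1 + term2)
t = 969*293*1000/27.4 * (0.004666666667 + 0.003450704225)
t = 84112 s

84112


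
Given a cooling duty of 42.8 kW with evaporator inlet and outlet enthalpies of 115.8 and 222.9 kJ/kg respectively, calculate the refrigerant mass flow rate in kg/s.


dh = 222.9 - 115.8 = 107.1 kJ/kg
m_dot = Q / dh = 42.8 / 107.1 = 0.3996 kg/s

0.3996


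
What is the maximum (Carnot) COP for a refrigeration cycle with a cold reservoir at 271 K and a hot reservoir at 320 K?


dT = 320 - 271 = 49 K
COP_carnot = T_cold / dT = 271 / 49
COP_carnot = 5.531

5.531


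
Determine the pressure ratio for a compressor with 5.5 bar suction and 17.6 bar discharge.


PR = P_high / P_low
PR = 17.6 / 5.5
PR = 3.2

3.2


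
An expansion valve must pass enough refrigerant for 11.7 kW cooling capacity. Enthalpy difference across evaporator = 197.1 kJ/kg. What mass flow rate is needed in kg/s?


m_dot = Q / dh
m_dot = 11.7 / 197.1
m_dot = 0.0594 kg/s

0.0594


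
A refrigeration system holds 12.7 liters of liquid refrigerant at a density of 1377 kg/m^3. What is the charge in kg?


Charge = V * rho / 1000
Charge = 12.7 * 1377 / 1000
Charge = 17.49 kg

17.49


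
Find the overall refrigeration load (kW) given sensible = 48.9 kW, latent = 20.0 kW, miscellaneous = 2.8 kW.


Q_total = Q_s + Q_l + Q_misc
Q_total = 48.9 + 20.0 + 2.8
Q_total = 71.7 kW

71.7


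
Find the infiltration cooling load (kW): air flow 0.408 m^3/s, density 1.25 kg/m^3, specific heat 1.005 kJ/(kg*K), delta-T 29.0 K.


Q = V_dot * rho * cp * dT
Q = 0.408 * 1.25 * 1.005 * 29.0
Q = 14.864 kW

14.864


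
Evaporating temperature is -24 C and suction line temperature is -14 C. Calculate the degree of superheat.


Superheat = T_suction - T_evap
Superheat = -14 - (-24)
Superheat = 10 K

10


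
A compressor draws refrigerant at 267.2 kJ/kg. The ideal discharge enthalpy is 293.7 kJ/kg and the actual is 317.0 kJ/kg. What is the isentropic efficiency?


dh_ideal = 293.7 - 267.2 = 26.5 kJ/kg
dh_actual = 317.0 - 267.2 = 49.8 kJ/kg
eta_s = dh_ideal / dh_actual = 26.5 / 49.8
eta_s = 0.5321

0.5321


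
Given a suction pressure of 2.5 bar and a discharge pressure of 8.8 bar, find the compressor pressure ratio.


PR = P_high / P_low
PR = 8.8 / 2.5
PR = 3.52

3.52


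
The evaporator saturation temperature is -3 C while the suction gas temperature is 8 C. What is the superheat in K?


Superheat = T_suction - T_evap
Superheat = 8 - (-3)
Superheat = 11 K

11


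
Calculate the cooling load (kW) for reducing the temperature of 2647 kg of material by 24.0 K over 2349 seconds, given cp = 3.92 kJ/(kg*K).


Q = m * cp * dT / t
Q = 2647 * 3.92 * 24.0 / 2349
Q = 106.015 kW

106.015


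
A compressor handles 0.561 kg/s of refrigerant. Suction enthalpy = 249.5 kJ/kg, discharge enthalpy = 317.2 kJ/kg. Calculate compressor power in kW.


dh = 317.2 - 249.5 = 67.7 kJ/kg
W = m_dot * dh = 0.561 * 67.7 = 37.98 kW

37.98


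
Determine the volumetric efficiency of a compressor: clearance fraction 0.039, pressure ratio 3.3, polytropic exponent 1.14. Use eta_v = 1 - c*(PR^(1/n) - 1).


PR^(1/n) = 3.3^(1/1.14) = 2.84994704
eta_v = 1 - 0.039 * (2.84994704 - 1)
eta_v = 0.9279

0.9279


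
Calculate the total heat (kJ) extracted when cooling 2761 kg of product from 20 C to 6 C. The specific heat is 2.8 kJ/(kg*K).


dT = 20 - (6) = 14 K
Q = m * cp * dT = 2761 * 2.8 * 14
Q = 108231 kJ

108231


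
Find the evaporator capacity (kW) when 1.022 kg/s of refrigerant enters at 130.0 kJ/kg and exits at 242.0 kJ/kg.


dh = 242.0 - 130.0 = 112.0 kJ/kg
Q_evap = m_dot * dh = 1.022 * 112.0
Q_evap = 114.46 kW

114.46


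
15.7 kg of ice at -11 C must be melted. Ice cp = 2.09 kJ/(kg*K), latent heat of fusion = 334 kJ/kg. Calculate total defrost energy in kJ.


Sensible heat = cp * dT = 2.09 * 11 = 22.99 kJ/kg
Total per kg = 22.99 + 334 = 356.99 kJ/kg
Q = m * total = 15.7 * 356.99
Q = 5604.7 kJ

5604.7


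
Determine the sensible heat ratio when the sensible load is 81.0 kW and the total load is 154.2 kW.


SHR = Q_sensible / Q_total
SHR = 81.0 / 154.2
SHR = 0.525

0.525


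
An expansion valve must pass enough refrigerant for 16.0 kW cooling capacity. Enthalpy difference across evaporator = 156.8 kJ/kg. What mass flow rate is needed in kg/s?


m_dot = Q / dh
m_dot = 16.0 / 156.8
m_dot = 0.102 kg/s

0.102


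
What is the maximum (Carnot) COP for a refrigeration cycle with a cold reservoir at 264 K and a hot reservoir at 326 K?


dT = 326 - 264 = 62 K
COP_carnot = T_cold / dT = 264 / 62
COP_carnot = 4.258

4.258


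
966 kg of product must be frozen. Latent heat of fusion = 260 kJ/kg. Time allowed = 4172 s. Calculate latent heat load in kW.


Q_lat = m * h_fg / t
Q_lat = 966 * 260 / 4172
Q_lat = 60.2 kW

60.2


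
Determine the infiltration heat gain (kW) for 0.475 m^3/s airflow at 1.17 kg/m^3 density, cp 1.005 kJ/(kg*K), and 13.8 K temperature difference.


Q = V_dot * rho * cp * dT
Q = 0.475 * 1.17 * 1.005 * 13.8
Q = 7.708 kW

7.708


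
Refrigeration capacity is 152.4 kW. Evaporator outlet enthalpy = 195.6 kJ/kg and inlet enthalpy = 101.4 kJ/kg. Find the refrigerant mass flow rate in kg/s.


dh = 195.6 - 101.4 = 94.2 kJ/kg
m_dot = Q / dh = 152.4 / 94.2 = 1.6178 kg/s

1.6178


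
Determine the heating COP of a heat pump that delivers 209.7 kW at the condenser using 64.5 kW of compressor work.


COP_hp = Q_cond / W
COP_hp = 209.7 / 64.5
COP_hp = 3.251

3.251


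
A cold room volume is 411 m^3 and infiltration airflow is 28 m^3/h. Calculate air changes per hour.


ACH = flow / volume
ACH = 28 / 411
ACH = 0.068

0.068


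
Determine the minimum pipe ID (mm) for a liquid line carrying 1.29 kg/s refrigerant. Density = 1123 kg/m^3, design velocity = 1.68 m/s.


A = m_dot / (rho * v) = 1.29 / (1123 * 1.68) = 0.0006837552474 m^2
d = sqrt(4*A/pi) * 1000
d = 29.5 mm

29.5


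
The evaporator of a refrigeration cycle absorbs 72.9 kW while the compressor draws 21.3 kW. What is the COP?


COP = Q_evap / W
COP = 72.9 / 21.3
COP = 3.423

3.423


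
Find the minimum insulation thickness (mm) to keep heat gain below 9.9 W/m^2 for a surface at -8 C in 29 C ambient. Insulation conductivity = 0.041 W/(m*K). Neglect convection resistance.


dT = 29 - (-8) = 37 K
thickness = k * dT / q_max * 1000
thickness = 0.041 * 37 / 9.9 * 1000
thickness = 153.2 mm

153.2


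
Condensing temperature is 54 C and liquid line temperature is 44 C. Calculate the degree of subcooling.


Subcooling = T_cond - T_liquid
Subcooling = 54 - 44
Subcooling = 10 K

10


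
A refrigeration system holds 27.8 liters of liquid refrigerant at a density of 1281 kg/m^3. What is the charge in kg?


Charge = V * rho / 1000
Charge = 27.8 * 1281 / 1000
Charge = 35.61 kg

35.61


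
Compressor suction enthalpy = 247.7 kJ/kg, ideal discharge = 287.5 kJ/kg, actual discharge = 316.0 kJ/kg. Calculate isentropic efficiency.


dh_ideal = 287.5 - 247.7 = 39.8 kJ/kg
dh_actual = 316.0 - 247.7 = 68.3 kJ/kg
eta_s = dh_ideal / dh_actual = 39.8 / 68.3
eta_s = 0.5827

0.5827


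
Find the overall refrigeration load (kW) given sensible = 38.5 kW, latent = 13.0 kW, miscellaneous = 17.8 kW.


Q_total = Q_s + Q_l + Q_misc
Q_total = 38.5 + 13.0 + 17.8
Q_total = 69.3 kW

69.3


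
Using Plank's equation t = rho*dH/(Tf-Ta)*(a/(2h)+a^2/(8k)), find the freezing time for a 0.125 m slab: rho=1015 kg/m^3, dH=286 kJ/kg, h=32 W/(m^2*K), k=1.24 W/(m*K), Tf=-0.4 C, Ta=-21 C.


dT = -0.4 - (-21) = 20.6 K
term1 = a/(2h) = 0.125/(2*32) = 0.001953125
term2 = a^2/(8k) = 0.125^2/(8*1.24) = 0.001575100806
t = rho*dH*1000/dT * (term1 + term2)
t = 1015*286*1000/20.6 * (0.001953125 + 0.001575100806)
t = 49719 s

49719


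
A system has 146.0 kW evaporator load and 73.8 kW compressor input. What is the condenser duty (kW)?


Q_cond = Q_evap + W
Q_cond = 146.0 + 73.8
Q_cond = 219.8 kW

219.8


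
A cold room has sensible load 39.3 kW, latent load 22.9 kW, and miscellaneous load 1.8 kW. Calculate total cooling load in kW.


Q_total = Q_s + Q_l + Q_misc
Q_total = 39.3 + 22.9 + 1.8
Q_total = 64.0 kW

64.0


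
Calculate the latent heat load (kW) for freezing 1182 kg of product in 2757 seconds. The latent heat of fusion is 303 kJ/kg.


Q_lat = m * h_fg / t
Q_lat = 1182 * 303 / 2757
Q_lat = 129.9 kW

129.9


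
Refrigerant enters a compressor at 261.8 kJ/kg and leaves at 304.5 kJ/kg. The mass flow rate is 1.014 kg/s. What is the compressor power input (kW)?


dh = 304.5 - 261.8 = 42.7 kJ/kg
W = m_dot * dh = 1.014 * 42.7 = 43.3 kW

43.3


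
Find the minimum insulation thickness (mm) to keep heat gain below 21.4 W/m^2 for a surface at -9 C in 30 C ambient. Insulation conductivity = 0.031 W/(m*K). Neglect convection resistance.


dT = 30 - (-9) = 39 K
thickness = k * dT / q_max * 1000
thickness = 0.031 * 39 / 21.4 * 1000
thickness = 56.5 mm

56.5


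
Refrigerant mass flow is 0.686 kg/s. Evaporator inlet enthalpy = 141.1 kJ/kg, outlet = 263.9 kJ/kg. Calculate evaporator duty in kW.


dh = 263.9 - 141.1 = 122.8 kJ/kg
Q_evap = m_dot * dh = 0.686 * 122.8
Q_evap = 84.24 kW

84.24


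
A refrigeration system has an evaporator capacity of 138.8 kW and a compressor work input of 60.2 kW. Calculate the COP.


COP = Q_evap / W
COP = 138.8 / 60.2
COP = 2.306

2.306


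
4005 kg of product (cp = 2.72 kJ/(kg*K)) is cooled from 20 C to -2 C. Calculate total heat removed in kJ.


dT = 20 - (-2) = 22 K
Q = m * cp * dT = 4005 * 2.72 * 22
Q = 239659 kJ

239659


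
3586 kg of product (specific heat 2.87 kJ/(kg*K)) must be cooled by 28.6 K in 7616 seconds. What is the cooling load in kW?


Q = m * cp * dT / t
Q = 3586 * 2.87 * 28.6 / 7616
Q = 38.648 kW

38.648


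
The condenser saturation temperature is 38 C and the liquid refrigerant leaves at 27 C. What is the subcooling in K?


Subcooling = T_cond - T_liquid
Subcooling = 38 - 27
Subcooling = 11 K

11


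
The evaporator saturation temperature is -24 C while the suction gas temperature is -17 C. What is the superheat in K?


Superheat = T_suction - T_evap
Superheat = -17 - (-24)
Superheat = 7 K

7


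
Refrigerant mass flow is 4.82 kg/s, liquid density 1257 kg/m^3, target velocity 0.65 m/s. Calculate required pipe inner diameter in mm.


A = m_dot / (rho * v) = 4.82 / (1257 * 0.65) = 0.00589927177 m^2
d = sqrt(4*A/pi) * 1000
d = 86.7 mm

86.7


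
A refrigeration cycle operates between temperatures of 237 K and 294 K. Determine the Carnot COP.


dT = 294 - 237 = 57 K
COP_carnot = T_cold / dT = 237 / 57
COP_carnot = 4.158

4.158


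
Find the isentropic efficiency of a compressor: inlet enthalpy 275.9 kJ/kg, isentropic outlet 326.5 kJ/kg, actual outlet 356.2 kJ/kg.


dh_ideal = 326.5 - 275.9 = 50.6 kJ/kg
dh_actual = 356.2 - 275.9 = 80.3 kJ/kg
eta_s = dh_ideal / dh_actual = 50.6 / 80.3
eta_s = 0.6301

0.6301


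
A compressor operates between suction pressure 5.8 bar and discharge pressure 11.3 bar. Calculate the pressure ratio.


PR = P_high / P_low
PR = 11.3 / 5.8
PR = 1.948

1.948


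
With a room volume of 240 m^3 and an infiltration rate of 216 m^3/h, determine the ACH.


ACH = flow / volume
ACH = 216 / 240
ACH = 0.9

0.9


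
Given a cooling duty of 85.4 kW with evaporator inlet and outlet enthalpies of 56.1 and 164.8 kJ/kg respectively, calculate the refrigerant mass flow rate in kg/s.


dh = 164.8 - 56.1 = 108.7 kJ/kg
m_dot = Q / dh = 85.4 / 108.7 = 0.7856 kg/s

0.7856


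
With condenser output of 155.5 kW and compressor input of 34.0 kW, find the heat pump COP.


COP_hp = Q_cond / W
COP_hp = 155.5 / 34.0
COP_hp = 4.574

4.574


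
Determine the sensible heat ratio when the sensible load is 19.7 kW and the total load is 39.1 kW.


SHR = Q_sensible / Q_total
SHR = 19.7 / 39.1
SHR = 0.504

0.504


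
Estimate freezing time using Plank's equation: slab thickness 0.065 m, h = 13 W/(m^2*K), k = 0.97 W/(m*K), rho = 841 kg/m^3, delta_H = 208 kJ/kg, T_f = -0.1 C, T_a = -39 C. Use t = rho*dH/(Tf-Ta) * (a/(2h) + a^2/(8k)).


dT = -0.1 - (-39) = 38.9 K
term1 = a/(2h) = 0.065/(2*13) = 0.0025
term2 = a^2/(8k) = 0.065^2/(8*0.97) = 0.0005444587629
t = rho*dH*1000/dT * (term1 + term2)
t = 841*208*1000/38.9 * (0.0025 + 0.0005444587629)
t = 13691 s

13691


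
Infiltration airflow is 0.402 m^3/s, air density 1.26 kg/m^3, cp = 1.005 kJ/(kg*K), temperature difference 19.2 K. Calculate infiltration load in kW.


Q = V_dot * rho * cp * dT
Q = 0.402 * 1.26 * 1.005 * 19.2
Q = 9.774 kW

9.774


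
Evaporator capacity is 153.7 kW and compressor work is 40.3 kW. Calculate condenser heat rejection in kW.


Q_cond = Q_evap + W
Q_cond = 153.7 + 40.3
Q_cond = 194.0 kW

194.0


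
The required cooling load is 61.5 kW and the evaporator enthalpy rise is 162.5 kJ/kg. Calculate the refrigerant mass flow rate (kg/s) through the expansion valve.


m_dot = Q / dh
m_dot = 61.5 / 162.5
m_dot = 0.3785 kg/s

0.3785


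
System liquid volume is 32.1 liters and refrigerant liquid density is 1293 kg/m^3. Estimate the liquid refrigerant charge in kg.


Charge = V * rho / 1000
Charge = 32.1 * 1293 / 1000
Charge = 41.51 kg

41.51


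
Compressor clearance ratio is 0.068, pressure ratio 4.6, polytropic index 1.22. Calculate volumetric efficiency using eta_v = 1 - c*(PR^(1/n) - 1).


PR^(1/n) = 4.6^(1/1.22) = 3.49336628
eta_v = 1 - 0.068 * (3.49336628 - 1)
eta_v = 0.8305

0.8305


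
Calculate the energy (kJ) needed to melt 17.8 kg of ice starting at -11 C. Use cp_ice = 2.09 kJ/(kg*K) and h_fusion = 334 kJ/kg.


Sensible heat = cp * dT = 2.09 * 11 = 22.99 kJ/kg
Total per kg = 22.99 + 334 = 356.99 kJ/kg
Q = m * total = 17.8 * 356.99
Q = 6354.4 kJ

6354.4


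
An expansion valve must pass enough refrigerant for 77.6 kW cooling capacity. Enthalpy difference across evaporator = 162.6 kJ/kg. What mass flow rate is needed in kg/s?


m_dot = Q / dh
m_dot = 77.6 / 162.6
m_dot = 0.4772 kg/s

0.4772


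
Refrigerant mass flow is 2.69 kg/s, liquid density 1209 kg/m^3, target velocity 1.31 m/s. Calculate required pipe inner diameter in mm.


A = m_dot / (rho * v) = 2.69 / (1209 * 1.31) = 0.001698457498 m^2
d = sqrt(4*A/pi) * 1000
d = 46.5 mm

46.5


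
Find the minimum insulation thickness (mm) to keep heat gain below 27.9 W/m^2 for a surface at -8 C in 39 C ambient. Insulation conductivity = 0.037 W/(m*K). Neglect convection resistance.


dT = 39 - (-8) = 47 K
thickness = k * dT / q_max * 1000
thickness = 0.037 * 47 / 27.9 * 1000
thickness = 62.3 mm

62.3


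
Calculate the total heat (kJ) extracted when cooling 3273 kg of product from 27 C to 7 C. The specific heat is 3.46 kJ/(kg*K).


dT = 27 - (7) = 20 K
Q = m * cp * dT = 3273 * 3.46 * 20
Q = 226492 kJ

226492


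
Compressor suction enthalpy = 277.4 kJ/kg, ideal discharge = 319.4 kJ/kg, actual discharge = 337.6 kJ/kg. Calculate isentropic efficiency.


dh_ideal = 319.4 - 277.4 = 42.0 kJ/kg
dh_actual = 337.6 - 277.4 = 60.2 kJ/kg
eta_s = dh_ideal / dh_actual = 42.0 / 60.2
eta_s = 0.6977

0.6977


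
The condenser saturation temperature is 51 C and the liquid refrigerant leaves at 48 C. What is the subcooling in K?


Subcooling = T_cond - T_liquid
Subcooling = 51 - 48
Subcooling = 3 K

3


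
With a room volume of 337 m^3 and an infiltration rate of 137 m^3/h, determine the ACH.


ACH = flow / volume
ACH = 137 / 337
ACH = 0.407

0.407


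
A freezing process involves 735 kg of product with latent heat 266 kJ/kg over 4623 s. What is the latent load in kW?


Q_lat = m * h_fg / t
Q_lat = 735 * 266 / 4623
Q_lat = 42.29 kW

42.29


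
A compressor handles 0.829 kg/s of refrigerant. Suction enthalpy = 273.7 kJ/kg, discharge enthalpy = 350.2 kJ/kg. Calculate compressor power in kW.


dh = 350.2 - 273.7 = 76.5 kJ/kg
W = m_dot * dh = 0.829 * 76.5 = 63.42 kW

63.42


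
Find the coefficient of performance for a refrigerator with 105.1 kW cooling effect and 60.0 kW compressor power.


COP = Q_evap / W
COP = 105.1 / 60.0
COP = 1.752

1.752


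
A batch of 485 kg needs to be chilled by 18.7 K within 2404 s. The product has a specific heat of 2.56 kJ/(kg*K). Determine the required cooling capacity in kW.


Q = m * cp * dT / t
Q = 485 * 2.56 * 18.7 / 2404
Q = 9.658 kW

9.658


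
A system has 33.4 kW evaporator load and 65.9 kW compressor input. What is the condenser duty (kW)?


Q_cond = Q_evap + W
Q_cond = 33.4 + 65.9
Q_cond = 99.3 kW

99.3


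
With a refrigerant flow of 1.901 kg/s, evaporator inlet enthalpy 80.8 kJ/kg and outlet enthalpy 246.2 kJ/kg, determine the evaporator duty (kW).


dh = 246.2 - 80.8 = 165.4 kJ/kg
Q_evap = m_dot * dh = 1.901 * 165.4
Q_evap = 314.43 kW

314.43


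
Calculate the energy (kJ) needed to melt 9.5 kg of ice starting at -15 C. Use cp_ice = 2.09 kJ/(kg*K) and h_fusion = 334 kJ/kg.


Sensible heat = cp * dT = 2.09 * 15 = 31.35 kJ/kg
Total per kg = 31.35 + 334 = 365.35 kJ/kg
Q = m * total = 9.5 * 365.35
Q = 3470.8 kJ

3470.8


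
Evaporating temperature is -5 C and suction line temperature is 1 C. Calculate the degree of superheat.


Superheat = T_suction - T_evap
Superheat = 1 - (-5)
Superheat = 6 K

6


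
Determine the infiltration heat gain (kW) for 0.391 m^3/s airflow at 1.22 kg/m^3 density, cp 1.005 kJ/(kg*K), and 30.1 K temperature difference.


Q = V_dot * rho * cp * dT
Q = 0.391 * 1.22 * 1.005 * 30.1
Q = 14.43 kW

14.43


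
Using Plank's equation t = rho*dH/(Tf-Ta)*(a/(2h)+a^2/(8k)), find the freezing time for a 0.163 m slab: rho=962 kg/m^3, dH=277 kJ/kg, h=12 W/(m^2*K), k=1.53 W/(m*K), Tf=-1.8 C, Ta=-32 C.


dT = -1.8 - (-32) = 30.2 K
term1 = a/(2h) = 0.163/(2*12) = 0.006791666667
term2 = a^2/(8k) = 0.163^2/(8*1.53) = 0.002170669935
t = rho*dH*1000/dT * (term1 + term2)
t = 962*277*1000/30.2 * (0.006791666667 + 0.002170669935)
t = 79080 s

79080


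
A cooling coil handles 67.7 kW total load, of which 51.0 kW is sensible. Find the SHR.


SHR = Q_sensible / Q_total
SHR = 51.0 / 67.7
SHR = 0.753

0.753


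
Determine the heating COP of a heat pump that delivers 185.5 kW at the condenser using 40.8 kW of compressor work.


COP_hp = Q_cond / W
COP_hp = 185.5 / 40.8
COP_hp = 4.547

4.547


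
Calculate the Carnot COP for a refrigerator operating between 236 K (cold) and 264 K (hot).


dT = 264 - 236 = 28 K
COP_carnot = T_cold / dT = 236 / 28
COP_carnot = 8.429

8.429


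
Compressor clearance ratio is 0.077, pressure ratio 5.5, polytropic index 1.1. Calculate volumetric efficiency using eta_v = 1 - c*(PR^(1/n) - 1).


PR^(1/n) = 5.5^(1/1.1) = 4.71039135
eta_v = 1 - 0.077 * (4.71039135 - 1)
eta_v = 0.7143

0.7143


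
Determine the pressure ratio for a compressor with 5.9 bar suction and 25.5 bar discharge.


PR = P_high / P_low
PR = 25.5 / 5.9
PR = 4.322

4.322


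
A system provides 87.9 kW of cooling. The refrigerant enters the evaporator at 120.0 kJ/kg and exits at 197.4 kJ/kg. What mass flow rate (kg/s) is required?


dh = 197.4 - 120.0 = 77.4 kJ/kg
m_dot = Q / dh = 87.9 / 77.4 = 1.1357 kg/s

1.1357


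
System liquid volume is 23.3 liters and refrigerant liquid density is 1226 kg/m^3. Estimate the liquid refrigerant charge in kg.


Charge = V * rho / 1000
Charge = 23.3 * 1226 / 1000
Charge = 28.57 kg

28.57


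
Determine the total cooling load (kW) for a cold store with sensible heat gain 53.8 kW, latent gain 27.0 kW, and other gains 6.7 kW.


Q_total = Q_s + Q_l + Q_misc
Q_total = 53.8 + 27.0 + 6.7
Q_total = 87.5 kW

87.5


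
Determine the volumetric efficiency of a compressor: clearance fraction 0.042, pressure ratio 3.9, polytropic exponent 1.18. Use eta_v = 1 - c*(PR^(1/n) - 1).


PR^(1/n) = 3.9^(1/1.18) = 3.16885385
eta_v = 1 - 0.042 * (3.16885385 - 1)
eta_v = 0.9089

0.9089


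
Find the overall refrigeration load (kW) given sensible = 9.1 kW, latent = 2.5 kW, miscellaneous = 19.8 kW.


Q_total = Q_s + Q_l + Q_misc
Q_total = 9.1 + 2.5 + 19.8
Q_total = 31.4 kW

31.4


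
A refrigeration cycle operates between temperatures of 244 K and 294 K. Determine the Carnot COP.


dT = 294 - 244 = 50 K
COP_carnot = T_cold / dT = 244 / 50
COP_carnot = 4.88

4.88


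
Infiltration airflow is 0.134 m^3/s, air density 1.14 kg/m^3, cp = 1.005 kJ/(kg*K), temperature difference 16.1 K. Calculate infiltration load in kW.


Q = V_dot * rho * cp * dT
Q = 0.134 * 1.14 * 1.005 * 16.1
Q = 2.472 kW

2.472


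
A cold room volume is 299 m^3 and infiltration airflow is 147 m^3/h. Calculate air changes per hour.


ACH = flow / volume
ACH = 147 / 299
ACH = 0.492

0.492


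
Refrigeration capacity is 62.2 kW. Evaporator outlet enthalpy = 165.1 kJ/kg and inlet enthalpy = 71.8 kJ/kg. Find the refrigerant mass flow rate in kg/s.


dh = 165.1 - 71.8 = 93.3 kJ/kg
m_dot = Q / dh = 62.2 / 93.3 = 0.6667 kg/s

0.6667


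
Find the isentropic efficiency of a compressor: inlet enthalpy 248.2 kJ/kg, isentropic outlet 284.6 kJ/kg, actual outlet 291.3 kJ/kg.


dh_ideal = 284.6 - 248.2 = 36.4 kJ/kg
dh_actual = 291.3 - 248.2 = 43.1 kJ/kg
eta_s = dh_ideal / dh_actual = 36.4 / 43.1
eta_s = 0.8445

0.8445


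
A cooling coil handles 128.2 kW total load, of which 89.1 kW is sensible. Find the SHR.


SHR = Q_sensible / Q_total
SHR = 89.1 / 128.2
SHR = 0.695

0.695


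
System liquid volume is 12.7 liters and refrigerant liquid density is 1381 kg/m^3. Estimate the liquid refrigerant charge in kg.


Charge = V * rho / 1000
Charge = 12.7 * 1381 / 1000
Charge = 17.54 kg

17.54


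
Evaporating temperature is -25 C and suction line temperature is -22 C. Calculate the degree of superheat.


Superheat = T_suction - T_evap
Superheat = -22 - (-25)
Superheat = 3 K

3


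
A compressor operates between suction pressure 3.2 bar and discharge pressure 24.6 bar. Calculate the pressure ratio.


PR = P_high / P_low
PR = 24.6 / 3.2
PR = 7.688

7.688


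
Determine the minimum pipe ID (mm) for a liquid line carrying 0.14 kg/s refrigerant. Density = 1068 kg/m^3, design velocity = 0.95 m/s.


A = m_dot / (rho * v) = 0.14 / (1068 * 0.95) = 0.000137985413 m^2
d = sqrt(4*A/pi) * 1000
d = 13.3 mm

13.3


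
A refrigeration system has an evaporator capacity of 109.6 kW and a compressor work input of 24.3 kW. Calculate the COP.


COP = Q_evap / W
COP = 109.6 / 24.3
COP = 4.51

4.51


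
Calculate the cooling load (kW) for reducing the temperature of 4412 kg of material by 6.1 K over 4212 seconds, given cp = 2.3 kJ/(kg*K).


Q = m * cp * dT / t
Q = 4412 * 2.3 * 6.1 / 4212
Q = 14.696 kW

14.696


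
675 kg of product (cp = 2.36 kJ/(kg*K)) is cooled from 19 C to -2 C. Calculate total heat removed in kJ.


dT = 19 - (-2) = 21 K
Q = m * cp * dT = 675 * 2.36 * 21
Q = 33453 kJ

33453


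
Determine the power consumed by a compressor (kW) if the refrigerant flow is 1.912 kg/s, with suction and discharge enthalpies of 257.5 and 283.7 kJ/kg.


dh = 283.7 - 257.5 = 26.2 kJ/kg
W = m_dot * dh = 1.912 * 26.2 = 50.09 kW

50.09


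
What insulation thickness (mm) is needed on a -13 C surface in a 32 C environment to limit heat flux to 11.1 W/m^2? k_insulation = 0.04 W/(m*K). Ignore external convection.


dT = 32 - (-13) = 45 K
thickness = k * dT / q_max * 1000
thickness = 0.04 * 45 / 11.1 * 1000
thickness = 162.2 mm

162.2


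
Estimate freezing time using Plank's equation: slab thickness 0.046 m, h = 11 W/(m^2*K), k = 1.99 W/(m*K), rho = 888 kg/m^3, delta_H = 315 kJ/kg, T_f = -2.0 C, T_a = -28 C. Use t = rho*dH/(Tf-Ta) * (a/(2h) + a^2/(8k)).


dT = -2.0 - (-28) = 26.0 K
term1 = a/(2h) = 0.046/(2*11) = 0.002090909091
term2 = a^2/(8k) = 0.046^2/(8*1.99) = 0.0001329145729
t = rho*dH*1000/dT * (term1 + term2)
t = 888*315*1000/26.0 * (0.002090909091 + 0.0001329145729)
t = 23925 s

23925


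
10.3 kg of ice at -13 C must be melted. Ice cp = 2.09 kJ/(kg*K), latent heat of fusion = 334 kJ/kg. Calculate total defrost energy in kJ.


Sensible heat = cp * dT = 2.09 * 13 = 27.17 kJ/kg
Total per kg = 27.17 + 334 = 361.17 kJ/kg
Q = m * total = 10.3 * 361.17
Q = 3720.1 kJ

3720.1
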